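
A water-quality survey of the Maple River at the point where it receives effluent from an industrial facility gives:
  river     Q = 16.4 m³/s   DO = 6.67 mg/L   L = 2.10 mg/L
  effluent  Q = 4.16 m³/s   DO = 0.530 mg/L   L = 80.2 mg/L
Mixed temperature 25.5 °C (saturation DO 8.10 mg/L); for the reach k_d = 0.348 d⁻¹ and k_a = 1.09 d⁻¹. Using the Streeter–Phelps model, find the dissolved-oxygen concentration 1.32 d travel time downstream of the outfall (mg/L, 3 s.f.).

DO ≈ 4.15 mg/L

Mixed DO = (16.4×6.67 + 4.16×0.530)/(16.4+4.16) = 111.6/20.56 = 5.428 mg/L.
Mixed L₀ = (16.4×2.10 + 4.16×80.2)/(20.56) = 368.1/20.56 = 17.90 mg/L.
Initial deficit D₀ = C_s − DO₀ = 8.10 − 5.428 = 2.672 mg/L.
D(1.32) = [0.348×17.90/(1.09−0.348)](e^(−0.348×1.32) − e^(−1.09×1.32)) + 2.672 e^(−1.09×1.32)
= 8.396 × (0.6317 − 0.2372) + 2.672 × 0.2372 = 3.946 mg/L.
DO = 8.10 − 3.946 = 4.154 mg/L.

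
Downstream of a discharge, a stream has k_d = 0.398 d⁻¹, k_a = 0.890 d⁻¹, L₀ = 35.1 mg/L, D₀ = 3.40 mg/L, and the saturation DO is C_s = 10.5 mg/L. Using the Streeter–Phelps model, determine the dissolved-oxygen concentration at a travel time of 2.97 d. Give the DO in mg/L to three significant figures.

k_d L₀/(k_a−k_d) = 0.398×35.1/(0.890−0.398) = 13.97/0.4920 = 28.39 mg/L.
e^(−k_d t) = e^(−0.398×2.970) = 0.3066; e^(−k_a t) = e^(−0.890×2.970) = 0.07113.
D = 28.39 × (0.3066 − 0.07113) + 3.40 × 0.07113 = 6.687 + 0.2418 = 6.929 mg/L.
DO = C_s − D = 10.5 − 6.929 = 3.571 mg/L.

DO ≈ 3.57 mg/L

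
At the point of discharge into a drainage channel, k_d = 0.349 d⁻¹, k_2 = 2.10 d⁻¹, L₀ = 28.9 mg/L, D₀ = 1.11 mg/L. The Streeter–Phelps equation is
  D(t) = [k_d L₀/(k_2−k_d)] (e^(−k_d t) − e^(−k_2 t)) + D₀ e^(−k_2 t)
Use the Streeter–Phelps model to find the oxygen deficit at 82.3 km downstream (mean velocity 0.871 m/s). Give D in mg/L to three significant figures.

D ≈ 3.46 mg/L

Travel time t = x/v = 82.3 km / (0.871 m/s) = 82300 m / 0.871 m/s = 94490 s = 1.094 d.
k_d L₀/(k_2−k_d) = 0.349×28.9/(2.10−0.349) = 10.09/1.751 = 5.760 mg/L.
e^(−k_d t) = e^(−0.349×1.094) = 0.6827; e^(−k_2 t) = e^(−2.10×1.094) = 0.1006.
D = 5.760 × (0.6827 − 0.1006) + 1.11 × 0.1006 = 3.353 + 0.1117 = 3.465 mg/L.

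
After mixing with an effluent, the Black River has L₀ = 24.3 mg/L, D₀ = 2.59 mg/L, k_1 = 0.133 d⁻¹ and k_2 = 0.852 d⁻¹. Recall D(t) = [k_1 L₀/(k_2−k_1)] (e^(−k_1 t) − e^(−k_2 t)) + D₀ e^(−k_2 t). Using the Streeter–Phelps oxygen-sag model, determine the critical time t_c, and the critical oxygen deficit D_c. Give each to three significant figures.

At the critical point dD/dt = 0, so k_1 L₀ e^(−k_1 t) = k_2 D. Substituting D(t) from the Streeter–Phelps equation and solving for t gives
t_c = ln[(k_2/k_1)(1 − D₀(k_2−k_1)/(k_1 L₀))] / (k_2−k_1).
Here k_2−k_1 = 0.7190 d⁻¹ and 1 − D₀(k_2−k_1)/(k_1 L₀) = 1 − 2.59×0.7190/(0.133×24.3) = 0.4238, so
t_c = ln(6.406 × 0.4238) / 0.7190 = 0.9988 / 0.7190 = 1.389 d.
L(t_c) = L₀ e^(−k_1 t_c) = 24.3 × 0.8313 = 20.20 mg/L, and at the critical point k_2 D_c = k_1 L, so D_c = (0.133/0.852) × 20.20 = 3.153 mg/L.

t_c ≈ 1.39 d; D_c ≈ 3.15 mg/L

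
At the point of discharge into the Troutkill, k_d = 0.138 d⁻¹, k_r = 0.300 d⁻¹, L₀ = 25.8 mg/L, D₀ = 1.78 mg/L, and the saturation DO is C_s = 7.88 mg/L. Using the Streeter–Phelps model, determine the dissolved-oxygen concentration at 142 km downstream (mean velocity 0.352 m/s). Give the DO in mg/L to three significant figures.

Travel time t = x/v = 142 km / (0.352 m/s) = 142000 m / 0.352 m/s = 403400 s = 4.669 d.
k_d L₀/(k_r−k_d) = 0.138×25.8/(0.300−0.138) = 3.560/0.1620 = 21.98 mg/L.
e^(−k_d t) = e^(−0.138×4.669) = 0.5250; e^(−k_r t) = e^(−0.300×4.669) = 0.2464.
D = 21.98 × (0.5250 − 0.2464) + 1.78 × 0.2464 = 6.123 + 0.4386 = 6.562 mg/L.
DO = C_s − D = 7.88 − 6.562 = 1.318 mg/L.

DO ≈ 1.32 mg/L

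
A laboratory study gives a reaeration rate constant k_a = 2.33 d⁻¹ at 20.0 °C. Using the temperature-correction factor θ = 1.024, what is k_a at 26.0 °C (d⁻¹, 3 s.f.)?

k_a ≈ 2.69 d⁻¹

k_a(T₂) = k_a(T₁) · θ^(T₂−T₁) = 2.33 × 1.024^(26.0−20.0)
= 2.33 × 1.024^6.00 = 2.33 × 1.153 = 2.686 d⁻¹.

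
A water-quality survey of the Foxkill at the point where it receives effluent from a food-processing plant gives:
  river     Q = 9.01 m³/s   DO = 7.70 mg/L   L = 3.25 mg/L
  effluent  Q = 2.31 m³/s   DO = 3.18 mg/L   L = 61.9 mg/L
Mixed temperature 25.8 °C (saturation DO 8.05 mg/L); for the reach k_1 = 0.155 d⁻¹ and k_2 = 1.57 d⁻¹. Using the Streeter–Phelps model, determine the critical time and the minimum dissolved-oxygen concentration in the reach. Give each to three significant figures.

Mixed DO = (9.01×7.70 + 2.31×3.18)/(9.01+2.31) = 76.72/11.32 = 6.778 mg/L.
Mixed L₀ = (9.01×3.25 + 2.31×61.9)/(11.32) = 172.3/11.32 = 15.22 mg/L.
Initial deficit D₀ = C_s − DO₀ = 8.05 − 6.778 = 1.272 mg/L.
t_c = (1/1.415) ln[(1.57/0.155)(1 − 1.272×1.415/(0.155×15.22))] = 0.7067 × ln(2.398) = 0.6181 d.
D_c = (0.155/1.57) × 15.22 × e^(−0.155×0.6181) = 0.09873 × 15.22 × 0.9086 = 1.365 mg/L.
Minimum DO = 8.05 − 1.365 = 6.685 mg/L.

t_c ≈ 0.618 d; minimum DO ≈ 6.68 mg/L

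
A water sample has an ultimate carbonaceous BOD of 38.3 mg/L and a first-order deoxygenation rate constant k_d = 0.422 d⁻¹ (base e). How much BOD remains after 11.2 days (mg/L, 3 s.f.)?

L_t = L₀ e^(−k_d t) = 38.3 × e^(−0.422×11.2) = 38.3 × 0.008858 = 0.3393 mg/L.

L ≈ 0.339 mg/L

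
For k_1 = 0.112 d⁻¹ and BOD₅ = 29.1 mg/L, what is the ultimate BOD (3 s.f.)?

L₀ ≈ 67.9 mg/L

BOD₅ = L₀(1 − e^(−5k_1)) ⇒ L₀ = BOD₅ / (1 − e^(−5×0.112))
= 29.1 / (1 − 0.5712) = 29.1 / 0.4288 = 67.87 mg/L.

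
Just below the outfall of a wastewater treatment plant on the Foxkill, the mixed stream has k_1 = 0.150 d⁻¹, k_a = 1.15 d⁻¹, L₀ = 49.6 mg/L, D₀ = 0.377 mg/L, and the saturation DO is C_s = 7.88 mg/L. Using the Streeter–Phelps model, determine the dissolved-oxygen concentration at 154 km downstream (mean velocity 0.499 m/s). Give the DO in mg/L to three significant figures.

DO ≈ 3.64 mg/L

Travel time t = x/v = 154 km / (0.499 m/s) = 154000 m / 0.499 m/s = 308600 s = 3.572 d.
k_1 L₀/(k_a−k_1) = 0.150×49.6/(1.15−0.150) = 7.440/1.000 = 7.440 mg/L.
e^(−k_1 t) = e^(−0.150×3.572) = 0.5852; e^(−k_a t) = e^(−1.15×3.572) = 0.01644.
D = 7.440 × (0.5852 − 0.01644) + 0.377 × 0.01644 = 4.232 + 0.006200 = 4.238 mg/L.
DO = C_s − D = 7.88 − 4.238 = 3.642 mg/L.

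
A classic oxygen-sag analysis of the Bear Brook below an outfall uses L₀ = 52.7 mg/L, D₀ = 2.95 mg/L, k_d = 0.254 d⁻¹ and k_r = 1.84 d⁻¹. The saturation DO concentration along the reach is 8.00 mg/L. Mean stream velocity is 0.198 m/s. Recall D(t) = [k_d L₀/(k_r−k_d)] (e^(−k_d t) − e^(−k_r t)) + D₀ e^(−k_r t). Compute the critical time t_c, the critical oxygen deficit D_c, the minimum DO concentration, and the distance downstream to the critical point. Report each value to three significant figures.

With k_r/k_d = 7.244 and 1 − D₀(k_r−k_d)/(k_d L₀) = 0.6505,
t_c = ln(7.244 × 0.6505) / (1.84 − 0.254) = ln(4.712) / 1.586 = 1.550/1.586 = 0.9774 d.
L(t_c) = L₀ e^(−k_d t_c) = 52.7 × 0.7802 = 41.11 mg/L, and at the critical point k_r D_c = k_d L, so D_c = (0.254/1.84) × 41.11 = 5.676 mg/L.
Minimum DO = C_s − D_c = 8.00 − 5.676 = 2.324 mg/L.
x_c = v t_c = 0.198 m/s × 0.9774 d × 86400 s/d = 16720 m ≈ 16.7 km.

t_c ≈ 0.977 d; D_c ≈ 5.68 mg/L; min DO ≈ 2.32 mg/L; x_c ≈ 16.7 km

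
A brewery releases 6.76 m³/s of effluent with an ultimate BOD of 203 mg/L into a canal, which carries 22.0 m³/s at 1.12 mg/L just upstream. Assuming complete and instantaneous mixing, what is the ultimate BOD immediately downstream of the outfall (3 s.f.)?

Flow-weighted mixing: C = (Q_r C_r + Q_w C_w)/(Q_r + Q_w)
= (22.0×1.12 + 6.76×203)/(22.0 + 6.76) = 1397/28.76 = 48.57 mg/L.

48.6 mg/L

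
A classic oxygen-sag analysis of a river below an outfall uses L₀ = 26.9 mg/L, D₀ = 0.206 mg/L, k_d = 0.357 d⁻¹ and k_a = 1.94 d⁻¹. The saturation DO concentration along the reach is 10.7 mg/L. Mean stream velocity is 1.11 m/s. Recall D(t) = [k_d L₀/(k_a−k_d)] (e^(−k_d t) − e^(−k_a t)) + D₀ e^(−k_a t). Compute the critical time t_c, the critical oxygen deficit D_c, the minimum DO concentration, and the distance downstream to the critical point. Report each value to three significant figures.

t_c ≈ 1.05 d; D_c ≈ 3.41 mg/L; min DO ≈ 7.29 mg/L; x_c ≈ 100 km

With k_a/k_d = 5.434 and 1 − D₀(k_a−k_d)/(k_d L₀) = 0.9660,
t_c = ln(5.434 × 0.9660) / (1.94 − 0.357) = ln(5.250) / 1.583 = 1.658/1.583 = 1.047 d.
D_c = (k_d/k_a) L₀ e^(−k_d t_c) = (0.357/1.94) × 26.9 × e^(−0.357×1.047) = 0.1840 × 26.9 × 0.6880 = 3.406 mg/L.
Minimum DO = C_s − D_c = 10.7 − 3.406 = 7.294 mg/L.
x_c = v t_c = 1.11 m/s × 1.047 d × 86400 s/d = 100500 m ≈ 100 km.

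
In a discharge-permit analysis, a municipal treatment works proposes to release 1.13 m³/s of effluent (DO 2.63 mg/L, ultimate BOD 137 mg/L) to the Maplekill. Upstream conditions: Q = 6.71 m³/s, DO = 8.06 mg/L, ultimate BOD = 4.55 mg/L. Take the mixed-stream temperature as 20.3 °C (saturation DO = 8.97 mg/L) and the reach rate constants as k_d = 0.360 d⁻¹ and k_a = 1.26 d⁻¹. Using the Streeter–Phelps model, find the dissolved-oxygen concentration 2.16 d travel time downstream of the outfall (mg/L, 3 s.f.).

Mixed DO = (6.71×8.06 + 1.13×2.63)/(6.71+1.13) = 57.05/7.840 = 7.277 mg/L.
Mixed L₀ = (6.71×4.55 + 1.13×137)/(7.840) = 185.3/7.840 = 23.64 mg/L.
Initial deficit D₀ = C_s − DO₀ = 8.97 − 7.277 = 1.693 mg/L.
D(2.16) = [0.360×23.64/(1.26−0.360)](e^(−0.360×2.16) − e^(−1.26×2.16)) + 1.693 e^(−1.26×2.16)
= 9.456 × (0.4595 − 0.06577) + 1.693 × 0.06577 = 3.835 mg/L.
DO = 8.97 − 3.835 = 5.135 mg/L.

DO ≈ 5.14 mg/L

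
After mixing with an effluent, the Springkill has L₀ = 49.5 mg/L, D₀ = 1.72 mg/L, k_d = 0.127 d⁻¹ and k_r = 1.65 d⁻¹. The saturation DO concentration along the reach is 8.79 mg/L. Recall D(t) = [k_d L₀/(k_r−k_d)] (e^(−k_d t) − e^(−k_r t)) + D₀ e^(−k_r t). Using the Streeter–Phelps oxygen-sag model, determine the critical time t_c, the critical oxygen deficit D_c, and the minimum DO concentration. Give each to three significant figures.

t_c ≈ 1.33 d; D_c ≈ 3.22 mg/L; min DO ≈ 5.57 mg/L

t_c = [1/(k_r−k_d)] ln[(k_r/k_d)(1 − D₀(k_r−k_d)/(k_d L₀))]
= [1/(1.65−0.127)] ln[(1.65/0.127)(1 − 1.72×1.523/(0.127×49.5))]
= (1/1.523) ln[12.99 × 0.5833] = 0.6566 × ln(7.578) = 0.6566 × 2.025 = 1.330 d.
D_c = (k_d/k_r) L₀ e^(−k_d t_c) = (0.127/1.65) × 49.5 × e^(−0.127×1.330) = 0.07697 × 49.5 × 0.8446 = 3.218 mg/L.
Minimum DO = C_s − D_c = 8.79 − 3.218 = 5.572 mg/L.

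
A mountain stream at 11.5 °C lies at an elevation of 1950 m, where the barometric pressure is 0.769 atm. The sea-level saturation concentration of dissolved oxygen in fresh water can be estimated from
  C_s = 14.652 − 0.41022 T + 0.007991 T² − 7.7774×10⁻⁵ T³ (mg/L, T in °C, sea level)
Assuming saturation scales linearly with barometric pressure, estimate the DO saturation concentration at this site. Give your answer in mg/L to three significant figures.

C_s ≈ 8.36 mg/L

At sea level: C_s = 14.652 − 0.41022×11.5 + 0.007991×11.5² − 7.7774×10⁻⁵×11.5³ = 10.87 mg/L.
Pressure correction: C_s' = 10.87 × 0.769 = 8.361 mg/L.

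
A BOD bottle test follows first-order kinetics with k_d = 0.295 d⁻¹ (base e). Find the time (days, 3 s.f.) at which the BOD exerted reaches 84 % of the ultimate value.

t ≈ 6.21 d

y/L₀ = 1 − e^(−k_d t) = 0.84 ⇒ e^(−k_d t) = 0.160
t = −ln(0.160) / 0.295 = 1.833 / 0.295 = 6.212 d.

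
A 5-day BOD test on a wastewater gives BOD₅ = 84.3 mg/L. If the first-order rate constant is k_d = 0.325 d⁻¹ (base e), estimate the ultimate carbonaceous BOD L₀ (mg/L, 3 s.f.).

BOD₅ = L₀(1 − e^(−5k_d)) ⇒ L₀ = BOD₅ / (1 − e^(−5×0.325))
= 84.3 / (1 − 0.1969) = 84.3 / 0.8031 = 105.0 mg/L.

L₀ ≈ 105 mg/L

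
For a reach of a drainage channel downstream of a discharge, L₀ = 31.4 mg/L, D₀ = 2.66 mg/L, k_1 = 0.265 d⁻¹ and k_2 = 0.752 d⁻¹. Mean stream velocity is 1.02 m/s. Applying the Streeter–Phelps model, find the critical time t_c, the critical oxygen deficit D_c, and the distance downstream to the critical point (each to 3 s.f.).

At the critical point dD/dt = 0, so k_1 L₀ e^(−k_1 t) = k_2 D. Substituting D(t) from the Streeter–Phelps equation and solving for t gives
t_c = ln[(k_2/k_1)(1 − D₀(k_2−k_1)/(k_1 L₀))] / (k_2−k_1).
Here k_2−k_1 = 0.4870 d⁻¹ and 1 − D₀(k_2−k_1)/(k_1 L₀) = 1 − 2.66×0.4870/(0.265×31.4) = 0.8443, so
t_c = ln(2.838 × 0.8443) / 0.4870 = 0.8738 / 0.4870 = 1.794 d.
D_c = (k_1/k_2) L₀ e^(−k_1 t_c) = (0.265/0.752) × 31.4 × e^(−0.265×1.794) = 0.3524 × 31.4 × 0.6216 = 6.878 mg/L.
x_c = v t_c = 1.02 m/s × 1.794 d × 86400 s/d = 158100 m ≈ 158 km.

t_c ≈ 1.79 d; D_c ≈ 6.88 mg/L; x_c ≈ 158 km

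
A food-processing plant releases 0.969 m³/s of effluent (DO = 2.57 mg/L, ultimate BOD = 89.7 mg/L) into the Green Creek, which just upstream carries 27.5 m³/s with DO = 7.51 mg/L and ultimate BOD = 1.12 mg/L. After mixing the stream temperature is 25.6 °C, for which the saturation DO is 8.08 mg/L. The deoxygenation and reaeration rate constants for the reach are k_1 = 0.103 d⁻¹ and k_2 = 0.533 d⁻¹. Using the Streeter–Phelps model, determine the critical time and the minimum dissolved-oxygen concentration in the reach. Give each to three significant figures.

Mixed DO = (27.5×7.51 + 0.969×2.57)/(27.5+0.969) = 209.0/28.47 = 7.342 mg/L.
Mixed L₀ = (27.5×1.12 + 0.969×89.7)/(28.47) = 117.7/28.47 = 4.135 mg/L.
Initial deficit D₀ = C_s − DO₀ = 8.08 − 7.342 = 0.7381 mg/L.
t_c = (1/0.4300) ln[(0.533/0.103)(1 − 0.7381×0.4300/(0.103×4.135))] = 2.326 × ln(1.318) = 0.6427 d.
D_c = (0.103/0.533) × 4.135 × e^(−0.103×0.6427) = 0.1932 × 4.135 × 0.9359 = 0.7479 mg/L.
Minimum DO = 8.08 − 0.7479 = 7.332 mg/L.

t_c ≈ 0.643 d; minimum DO ≈ 7.33 mg/L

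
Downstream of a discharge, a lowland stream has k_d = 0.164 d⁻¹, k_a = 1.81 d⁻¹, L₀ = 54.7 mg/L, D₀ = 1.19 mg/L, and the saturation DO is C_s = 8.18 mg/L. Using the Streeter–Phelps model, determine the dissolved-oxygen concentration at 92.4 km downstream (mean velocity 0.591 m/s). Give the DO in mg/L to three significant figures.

Travel time t = x/v = 92.4 km / (0.591 m/s) = 92400 m / 0.591 m/s = 156300 s = 1.810 d.
k_d L₀/(k_a−k_d) = 0.164×54.7/(1.81−0.164) = 8.971/1.646 = 5.450 mg/L.
e^(−k_d t) = e^(−0.164×1.810) = 0.7432; e^(−k_a t) = e^(−1.81×1.810) = 0.03781.
D = 5.450 × (0.7432 − 0.03781) + 1.19 × 0.03781 = 3.845 + 0.04499 = 3.890 mg/L.
DO = C_s − D = 8.18 − 3.890 = 4.290 mg/L.

DO ≈ 4.29 mg/L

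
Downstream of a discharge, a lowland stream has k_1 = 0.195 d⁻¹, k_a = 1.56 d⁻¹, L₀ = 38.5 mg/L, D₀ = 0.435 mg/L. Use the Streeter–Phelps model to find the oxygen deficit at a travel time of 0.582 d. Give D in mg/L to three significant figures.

D ≈ 2.87 mg/L

k_1 L₀/(k_a−k_1) = 0.195×38.5/(1.56−0.195) = 7.508/1.365 = 5.500 mg/L.
e^(−k_1 t) = e^(−0.195×0.5820) = 0.8927; e^(−k_a t) = e^(−1.56×0.5820) = 0.4034.
D = 5.500 × (0.8927 − 0.4034) + 0.435 × 0.4034 = 2.691 + 0.1755 = 2.867 mg/L.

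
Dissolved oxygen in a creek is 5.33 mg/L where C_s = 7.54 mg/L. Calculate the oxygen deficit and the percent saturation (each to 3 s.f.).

D ≈ 2.21 mg/L; 70.7 % saturation

D = C_s − C = 7.54 − 5.33 = 2.21 mg/L.
% saturation = 5.33/7.54 × 100 = 70.7 %.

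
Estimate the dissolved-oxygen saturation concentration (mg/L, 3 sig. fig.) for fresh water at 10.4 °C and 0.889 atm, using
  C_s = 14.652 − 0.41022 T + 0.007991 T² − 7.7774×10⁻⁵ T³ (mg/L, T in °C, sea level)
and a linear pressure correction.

C_s ≈ 9.92 mg/L

At sea level: C_s = 14.652 − 0.41022×10.4 + 0.007991×10.4² − 7.7774×10⁻⁵×10.4³ = 11.16 mg/L.
Pressure correction: C_s' = 11.16 × 0.889 = 9.923 mg/L.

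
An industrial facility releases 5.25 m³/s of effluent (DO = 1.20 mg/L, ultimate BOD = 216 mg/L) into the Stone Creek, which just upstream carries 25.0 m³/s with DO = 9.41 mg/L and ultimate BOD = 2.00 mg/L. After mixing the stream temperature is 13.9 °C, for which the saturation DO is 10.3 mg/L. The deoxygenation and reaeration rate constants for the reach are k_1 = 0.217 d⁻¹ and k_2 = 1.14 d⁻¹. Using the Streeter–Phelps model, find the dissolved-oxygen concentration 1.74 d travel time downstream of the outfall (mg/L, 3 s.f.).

DO ≈ 4.94 mg/L

Mixed DO = (25.0×9.41 + 5.25×1.20)/(25.0+5.25) = 241.6/30.25 = 7.985 mg/L.
Mixed L₀ = (25.0×2.00 + 5.25×216)/(30.25) = 1184/30.25 = 39.14 mg/L.
Initial deficit D₀ = C_s − DO₀ = 10.3 − 7.985 = 2.315 mg/L.
D(1.74) = [0.217×39.14/(1.14−0.217)](e^(−0.217×1.74) − e^(−1.14×1.74)) + 2.315 e^(−1.14×1.74)
= 9.202 × (0.6855 − 0.1376) + 2.315 × 0.1376 = 5.361 mg/L.
DO = 10.3 − 5.361 = 4.939 mg/L.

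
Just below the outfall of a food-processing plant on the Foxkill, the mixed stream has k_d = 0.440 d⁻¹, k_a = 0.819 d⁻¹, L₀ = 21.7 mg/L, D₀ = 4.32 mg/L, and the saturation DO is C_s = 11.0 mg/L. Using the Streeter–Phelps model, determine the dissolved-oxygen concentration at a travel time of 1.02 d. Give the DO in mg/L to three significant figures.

k_d L₀/(k_a−k_d) = 0.440×21.7/(0.819−0.440) = 9.548/0.3790 = 25.19 mg/L.
e^(−k_d t) = e^(−0.440×1.020) = 0.6384; e^(−k_a t) = e^(−0.819×1.020) = 0.4337.
D = 25.19 × (0.6384 − 0.4337) + 4.32 × 0.4337 = 5.157 + 1.874 = 7.030 mg/L.
DO = C_s − D = 11.0 − 7.030 = 3.970 mg/L.

DO ≈ 3.97 mg/L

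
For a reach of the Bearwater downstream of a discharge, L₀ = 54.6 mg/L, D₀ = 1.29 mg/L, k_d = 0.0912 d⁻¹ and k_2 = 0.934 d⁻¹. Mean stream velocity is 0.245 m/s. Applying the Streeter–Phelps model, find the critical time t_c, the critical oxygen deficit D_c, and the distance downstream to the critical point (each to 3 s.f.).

At the critical point dD/dt = 0, so k_d L₀ e^(−k_d t) = k_2 D. Substituting D(t) from the Streeter–Phelps equation and solving for t gives
t_c = ln[(k_2/k_d)(1 − D₀(k_2−k_d)/(k_d L₀))] / (k_2−k_d).
Here k_2−k_d = 0.8428 d⁻¹ and 1 − D₀(k_2−k_d)/(k_d L₀) = 1 − 1.29×0.8428/(0.0912×54.6) = 0.7817, so
t_c = ln(10.24 × 0.7817) / 0.8428 = 2.080 / 0.8428 = 2.468 d.
D_c = (k_d/k_2) L₀ e^(−k_d t_c) = (0.0912/0.934) × 54.6 × e^(−0.0912×2.468) = 0.09764 × 54.6 × 0.7984 = 4.257 mg/L.
x_c = v t_c = 0.245 m/s × 2.468 d × 86400 s/d = 52240 m ≈ 52.2 km.

t_c ≈ 2.47 d; D_c ≈ 4.26 mg/L; x_c ≈ 52.2 km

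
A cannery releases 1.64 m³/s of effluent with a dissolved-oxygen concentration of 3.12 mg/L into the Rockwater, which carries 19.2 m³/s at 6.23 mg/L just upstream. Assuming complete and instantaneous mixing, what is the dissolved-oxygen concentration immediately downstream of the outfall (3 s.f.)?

5.99 mg/L

Flow-weighted mixing: C = (Q_r C_r + Q_w C_w)/(Q_r + Q_w)
= (19.2×6.23 + 1.64×3.12)/(19.2 + 1.64) = 124.7/20.84 = 5.985 mg/L.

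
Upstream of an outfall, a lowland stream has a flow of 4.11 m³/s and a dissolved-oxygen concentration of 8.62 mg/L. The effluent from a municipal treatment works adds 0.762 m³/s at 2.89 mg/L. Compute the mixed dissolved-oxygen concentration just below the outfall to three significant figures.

7.72 mg/L

Flow-weighted mixing: C = (Q_r C_r + Q_w C_w)/(Q_r + Q_w)
= (4.11×8.62 + 0.762×2.89)/(4.11 + 0.762) = 37.63/4.872 = 7.724 mg/L.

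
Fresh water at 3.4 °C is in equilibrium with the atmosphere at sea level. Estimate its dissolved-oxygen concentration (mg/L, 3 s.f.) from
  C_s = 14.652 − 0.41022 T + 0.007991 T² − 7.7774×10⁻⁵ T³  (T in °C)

C_s = 14.652 − 0.41022×3.4 + 0.007991×3.4² − 7.7774×10⁻⁵×3.4³ = 13.35 mg/L.

C_s ≈ 13.3 mg/L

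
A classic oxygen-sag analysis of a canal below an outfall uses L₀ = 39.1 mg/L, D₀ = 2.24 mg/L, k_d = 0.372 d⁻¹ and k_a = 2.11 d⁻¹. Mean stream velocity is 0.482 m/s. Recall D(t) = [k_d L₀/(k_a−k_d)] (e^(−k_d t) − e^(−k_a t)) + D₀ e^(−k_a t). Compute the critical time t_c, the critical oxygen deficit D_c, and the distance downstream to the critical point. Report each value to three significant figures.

With k_a/k_d = 5.672 and 1 − D₀(k_a−k_d)/(k_d L₀) = 0.7323,
t_c = ln(5.672 × 0.7323) / (2.11 − 0.372) = ln(4.154) / 1.738 = 1.424/1.738 = 0.8194 d.
L(t_c) = L₀ e^(−k_d t_c) = 39.1 × 0.7373 = 28.83 mg/L, and at the critical point k_a D_c = k_d L, so D_c = (0.372/2.11) × 28.83 = 5.082 mg/L.
x_c = v t_c = 0.482 m/s × 0.8194 d × 86400 s/d = 34120 m ≈ 34.1 km.

t_c ≈ 0.819 d; D_c ≈ 5.08 mg/L; x_c ≈ 34.1 km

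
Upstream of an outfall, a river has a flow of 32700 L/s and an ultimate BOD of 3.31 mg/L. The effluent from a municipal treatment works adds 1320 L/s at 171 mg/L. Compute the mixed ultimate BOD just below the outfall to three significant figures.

9.82 mg/L

Flow-weighted mixing: C = (Q_r C_r + Q_w C_w)/(Q_r + Q_w)
= (32700×3.31 + 1320×171)/(32700 + 1320) = 334000/34020 = 9.816 mg/L.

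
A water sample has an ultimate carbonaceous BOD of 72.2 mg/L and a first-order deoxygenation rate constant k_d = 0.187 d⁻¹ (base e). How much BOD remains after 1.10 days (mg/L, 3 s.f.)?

L_t = L₀ e^(−k_d t) = 72.2 × e^(−0.187×1.10) = 72.2 × 0.8141 = 58.78 mg/L.

L ≈ 58.8 mg/L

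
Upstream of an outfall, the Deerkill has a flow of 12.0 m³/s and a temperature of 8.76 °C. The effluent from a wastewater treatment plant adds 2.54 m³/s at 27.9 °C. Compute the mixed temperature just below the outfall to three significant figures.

Flow-weighted mixing: C = (Q_r C_r + Q_w C_w)/(Q_r + Q_w)
= (12.0×8.76 + 2.54×27.9)/(12.0 + 2.54) = 176.0/14.54 = 12.10 °C.

12.1 °C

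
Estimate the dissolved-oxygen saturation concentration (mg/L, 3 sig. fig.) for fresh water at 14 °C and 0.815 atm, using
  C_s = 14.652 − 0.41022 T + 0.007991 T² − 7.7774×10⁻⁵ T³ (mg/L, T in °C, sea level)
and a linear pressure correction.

At sea level: C_s = 14.652 − 0.41022×14 + 0.007991×14² − 7.7774×10⁻⁵×14³ = 10.26 mg/L.
Pressure correction: C_s' = 10.26 × 0.815 = 8.363 mg/L.

C_s ≈ 8.36 mg/L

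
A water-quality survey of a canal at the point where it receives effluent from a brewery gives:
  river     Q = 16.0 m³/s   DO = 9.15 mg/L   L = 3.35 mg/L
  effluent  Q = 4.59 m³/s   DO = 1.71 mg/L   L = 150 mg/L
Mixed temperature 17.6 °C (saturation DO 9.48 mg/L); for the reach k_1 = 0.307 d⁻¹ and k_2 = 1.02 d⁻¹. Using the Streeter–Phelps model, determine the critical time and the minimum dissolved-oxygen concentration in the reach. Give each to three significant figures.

Mixed DO = (16.0×9.15 + 4.59×1.71)/(16.0+4.59) = 154.2/20.59 = 7.491 mg/L.
Mixed L₀ = (16.0×3.35 + 4.59×150)/(20.59) = 742.1/20.59 = 36.04 mg/L.
Initial deficit D₀ = C_s − DO₀ = 9.48 − 7.491 = 1.989 mg/L.
t_c = (1/0.7130) ln[(1.02/0.307)(1 − 1.989×0.7130/(0.307×36.04))] = 1.403 × ln(2.897) = 1.492 d.
D_c = (0.307/1.02) × 36.04 × e^(−0.307×1.492) = 0.3010 × 36.04 × 0.6326 = 6.862 mg/L.
Minimum DO = 9.48 − 6.862 = 2.618 mg/L.

t_c ≈ 1.49 d; minimum DO ≈ 2.62 mg/L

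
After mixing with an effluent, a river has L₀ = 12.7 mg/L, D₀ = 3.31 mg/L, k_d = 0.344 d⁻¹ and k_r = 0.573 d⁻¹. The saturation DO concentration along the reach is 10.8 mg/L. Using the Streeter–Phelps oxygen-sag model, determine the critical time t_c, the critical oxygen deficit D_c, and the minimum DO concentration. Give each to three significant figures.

At the critical point dD/dt = 0, so k_d L₀ e^(−k_d t) = k_r D. Substituting D(t) from the Streeter–Phelps equation and solving for t gives
t_c = ln[(k_r/k_d)(1 − D₀(k_r−k_d)/(k_d L₀))] / (k_r−k_d).
Here k_r−k_d = 0.2290 d⁻¹ and 1 − D₀(k_r−k_d)/(k_d L₀) = 1 − 3.31×0.2290/(0.344×12.7) = 0.8265, so
t_c = ln(1.666 × 0.8265) / 0.2290 = 0.3197 / 0.2290 = 1.396 d.
L(t_c) = L₀ e^(−k_d t_c) = 12.7 × 0.6186 = 7.857 mg/L, and at the critical point k_r D_c = k_d L, so D_c = (0.344/0.573) × 7.857 = 4.717 mg/L.
Minimum DO = C_s − D_c = 10.8 − 4.717 = 6.083 mg/L.

t_c ≈ 1.40 d; D_c ≈ 4.72 mg/L; min DO ≈ 6.08 mg/L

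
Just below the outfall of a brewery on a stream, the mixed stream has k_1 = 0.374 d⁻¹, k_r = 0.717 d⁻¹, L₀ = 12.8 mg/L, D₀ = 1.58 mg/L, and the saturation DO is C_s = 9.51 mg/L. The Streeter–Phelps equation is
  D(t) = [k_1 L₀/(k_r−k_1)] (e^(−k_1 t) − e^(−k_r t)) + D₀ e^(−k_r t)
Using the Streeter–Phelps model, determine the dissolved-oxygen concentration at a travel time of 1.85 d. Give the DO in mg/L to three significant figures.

DO ≈ 5.81 mg/L

k_1 L₀/(k_r−k_1) = 0.374×12.8/(0.717−0.374) = 4.787/0.3430 = 13.96 mg/L.
e^(−k_1 t) = e^(−0.374×1.850) = 0.5006; e^(−k_r t) = e^(−0.717×1.850) = 0.2654.
D = 13.96 × (0.5006 − 0.2654) + 1.58 × 0.2654 = 3.283 + 0.4194 = 3.702 mg/L.
DO = C_s − D = 9.51 − 3.702 = 5.808 mg/L.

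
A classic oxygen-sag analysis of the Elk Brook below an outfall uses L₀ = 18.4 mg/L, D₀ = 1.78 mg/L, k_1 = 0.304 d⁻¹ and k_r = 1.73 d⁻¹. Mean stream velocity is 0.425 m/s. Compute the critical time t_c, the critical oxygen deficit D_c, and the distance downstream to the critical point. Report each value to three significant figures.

t_c ≈ 0.795 d; D_c ≈ 2.54 mg/L; x_c ≈ 29.2 km

With k_r/k_1 = 5.691 and 1 − D₀(k_r−k_1)/(k_1 L₀) = 0.5462,
t_c = ln(5.691 × 0.5462) / (1.73 − 0.304) = ln(3.108) / 1.426 = 1.134/1.426 = 0.7953 d.
L(t_c) = L₀ e^(−k_1 t_c) = 18.4 × 0.7852 = 14.45 mg/L, and at the critical point k_r D_c = k_1 L, so D_c = (0.304/1.73) × 14.45 = 2.539 mg/L.
x_c = v t_c = 0.425 m/s × 0.7953 d × 86400 s/d = 29200 m ≈ 29.2 km.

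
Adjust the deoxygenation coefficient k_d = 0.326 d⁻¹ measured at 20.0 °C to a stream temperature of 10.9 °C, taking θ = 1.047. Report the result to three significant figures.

k_d(T₂) = k_d(T₁) · θ^(T₂−T₁) = 0.326 × 1.047^(10.9−20.0)
= 0.326 × 1.047^-9.10 = 0.326 × 0.6584 = 0.2146 d⁻¹.

k_d ≈ 0.215 d⁻¹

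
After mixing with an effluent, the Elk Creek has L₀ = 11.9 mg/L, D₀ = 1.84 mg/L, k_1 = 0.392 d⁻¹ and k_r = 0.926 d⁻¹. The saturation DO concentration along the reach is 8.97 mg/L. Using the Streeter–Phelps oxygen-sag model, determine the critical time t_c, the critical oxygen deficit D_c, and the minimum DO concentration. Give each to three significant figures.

With k_r/k_1 = 2.362 and 1 − D₀(k_r−k_1)/(k_1 L₀) = 0.7894,
t_c = ln(2.362 × 0.7894) / (0.926 − 0.392) = ln(1.865) / 0.5340 = 0.6231/0.5340 = 1.167 d.
L(t_c) = L₀ e^(−k_1 t_c) = 11.9 × 0.6329 = 7.532 mg/L, and at the critical point k_r D_c = k_1 L, so D_c = (0.392/0.926) × 7.532 = 3.188 mg/L.
Minimum DO = C_s − D_c = 8.97 − 3.188 = 5.782 mg/L.

t_c ≈ 1.17 d; D_c ≈ 3.19 mg/L; min DO ≈ 5.78 mg/L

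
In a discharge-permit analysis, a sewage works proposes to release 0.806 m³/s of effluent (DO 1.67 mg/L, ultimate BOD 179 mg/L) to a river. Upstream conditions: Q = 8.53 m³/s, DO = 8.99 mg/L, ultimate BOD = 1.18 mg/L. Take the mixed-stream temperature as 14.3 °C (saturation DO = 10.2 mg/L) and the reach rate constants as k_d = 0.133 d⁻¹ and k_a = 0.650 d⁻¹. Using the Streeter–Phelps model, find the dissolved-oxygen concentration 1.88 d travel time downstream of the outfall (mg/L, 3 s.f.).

DO ≈ 7.60 mg/L

Mixed DO = (8.53×8.99 + 0.806×1.67)/(8.53+0.806) = 78.03/9.336 = 8.358 mg/L.
Mixed L₀ = (8.53×1.18 + 0.806×179)/(9.336) = 154.3/9.336 = 16.53 mg/L.
Initial deficit D₀ = C_s − DO₀ = 10.2 − 8.358 = 1.842 mg/L.
D(1.88) = [0.133×16.53/(0.650−0.133)](e^(−0.133×1.88) − e^(−0.650×1.88)) + 1.842 e^(−0.650×1.88)
= 4.253 × (0.7788 − 0.2946) + 1.842 × 0.2946 = 2.602 mg/L.
DO = 10.2 − 2.602 = 7.598 mg/L.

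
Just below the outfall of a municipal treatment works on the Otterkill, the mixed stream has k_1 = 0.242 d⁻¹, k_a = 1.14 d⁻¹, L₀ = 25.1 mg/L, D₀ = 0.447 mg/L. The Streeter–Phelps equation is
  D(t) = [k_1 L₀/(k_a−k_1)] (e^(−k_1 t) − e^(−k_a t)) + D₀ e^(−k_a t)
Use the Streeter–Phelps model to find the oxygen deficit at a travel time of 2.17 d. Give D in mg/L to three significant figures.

k_1 L₀/(k_a−k_1) = 0.242×25.1/(1.14−0.242) = 6.074/0.8980 = 6.764 mg/L.
e^(−k_1 t) = e^(−0.242×2.170) = 0.5915; e^(−k_a t) = e^(−1.14×2.170) = 0.08426.
D = 6.764 × (0.5915 − 0.08426) + 0.447 × 0.08426 = 3.431 + 0.03767 = 3.468 mg/L.

D ≈ 3.47 mg/L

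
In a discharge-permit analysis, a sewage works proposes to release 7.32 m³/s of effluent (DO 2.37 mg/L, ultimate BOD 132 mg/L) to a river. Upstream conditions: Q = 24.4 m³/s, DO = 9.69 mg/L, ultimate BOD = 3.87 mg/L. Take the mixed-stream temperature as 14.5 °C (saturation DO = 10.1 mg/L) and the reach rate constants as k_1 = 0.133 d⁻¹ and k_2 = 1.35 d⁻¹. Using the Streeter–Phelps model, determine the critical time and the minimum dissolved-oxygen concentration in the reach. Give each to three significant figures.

Mixed DO = (24.4×9.69 + 7.32×2.37)/(24.4+7.32) = 253.8/31.72 = 8.001 mg/L.
Mixed L₀ = (24.4×3.87 + 7.32×132)/(31.72) = 1061/31.72 = 33.44 mg/L.
Initial deficit D₀ = C_s − DO₀ = 10.1 − 8.001 = 2.099 mg/L.
t_c = (1/1.217) ln[(1.35/0.133)(1 − 2.099×1.217/(0.133×33.44))] = 0.8217 × ln(4.319) = 1.202 d.
D_c = (0.133/1.35) × 33.44 × e^(−0.133×1.202) = 0.09852 × 33.44 × 0.8522 = 2.808 mg/L.
Minimum DO = 10.1 − 2.808 = 7.292 mg/L.

t_c ≈ 1.20 d; minimum DO ≈ 7.29 mg/L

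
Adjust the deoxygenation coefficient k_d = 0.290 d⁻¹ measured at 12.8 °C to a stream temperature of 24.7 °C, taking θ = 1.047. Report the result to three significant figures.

k_d ≈ 0.501 d⁻¹

k_d(T₂) = k_d(T₁) · θ^(T₂−T₁) = 0.290 × 1.047^(24.7−12.8)
= 0.290 × 1.047^11.9 = 0.290 × 1.727 = 0.5009 d⁻¹.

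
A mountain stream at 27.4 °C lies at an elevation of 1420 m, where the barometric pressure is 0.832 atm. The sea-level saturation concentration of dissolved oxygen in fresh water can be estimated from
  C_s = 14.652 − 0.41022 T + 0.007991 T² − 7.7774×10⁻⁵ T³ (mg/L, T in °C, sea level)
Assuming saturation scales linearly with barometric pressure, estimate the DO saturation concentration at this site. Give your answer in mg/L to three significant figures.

At sea level: C_s = 14.652 − 0.41022×27.4 + 0.007991×27.4² − 7.7774×10⁻⁵×27.4³ = 7.811 mg/L.
Pressure correction: C_s' = 7.811 × 0.832 = 6.499 mg/L.

C_s ≈ 6.50 mg/L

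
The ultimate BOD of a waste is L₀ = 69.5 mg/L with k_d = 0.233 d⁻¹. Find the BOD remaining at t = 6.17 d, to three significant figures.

L_t = L₀ e^(−k_d t) = 69.5 × e^(−0.233×6.17) = 69.5 × 0.2375 = 16.51 mg/L.

L ≈ 16.5 mg/L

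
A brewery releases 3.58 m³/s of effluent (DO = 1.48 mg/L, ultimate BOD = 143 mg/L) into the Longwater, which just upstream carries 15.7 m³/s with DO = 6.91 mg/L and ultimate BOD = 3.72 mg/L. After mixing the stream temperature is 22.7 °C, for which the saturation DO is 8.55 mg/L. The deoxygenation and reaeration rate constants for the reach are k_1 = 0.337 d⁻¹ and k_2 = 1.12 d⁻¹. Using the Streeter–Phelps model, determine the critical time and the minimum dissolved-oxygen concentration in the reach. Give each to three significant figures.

t_c ≈ 1.24 d; minimum DO ≈ 2.68 mg/L

Mixed DO = (15.7×6.91 + 3.58×1.48)/(15.7+3.58) = 113.8/19.28 = 5.902 mg/L.
Mixed L₀ = (15.7×3.72 + 3.58×143)/(19.28) = 570.3/19.28 = 29.58 mg/L.
Initial deficit D₀ = C_s − DO₀ = 8.55 − 5.902 = 2.648 mg/L.
t_c = (1/0.7830) ln[(1.12/0.337)(1 − 2.648×0.7830/(0.337×29.58))] = 1.277 × ln(2.632) = 1.236 d.
D_c = (0.337/1.12) × 29.58 × e^(−0.337×1.236) = 0.3009 × 29.58 × 0.6593 = 5.869 mg/L.
Minimum DO = 8.55 − 5.869 = 2.681 mg/L.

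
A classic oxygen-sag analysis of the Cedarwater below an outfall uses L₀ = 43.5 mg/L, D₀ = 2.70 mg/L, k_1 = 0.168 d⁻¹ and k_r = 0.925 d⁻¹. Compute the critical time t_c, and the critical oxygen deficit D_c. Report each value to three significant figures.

t_c ≈ 1.82 d; D_c ≈ 5.82 mg/L

t_c = [1/(k_r−k_1)] ln[(k_r/k_1)(1 − D₀(k_r−k_1)/(k_1 L₀))]
= [1/(0.925−0.168)] ln[(0.925/0.168)(1 − 2.70×0.7570/(0.168×43.5))]
= (1/0.7570) ln[5.506 × 0.7203] = 1.321 × ln(3.966) = 1.321 × 1.378 = 1.820 d.
D_c = (k_1/k_r) L₀ e^(−k_1 t_c) = (0.168/0.925) × 43.5 × e^(−0.168×1.820) = 0.1816 × 43.5 × 0.7366 = 5.819 mg/L.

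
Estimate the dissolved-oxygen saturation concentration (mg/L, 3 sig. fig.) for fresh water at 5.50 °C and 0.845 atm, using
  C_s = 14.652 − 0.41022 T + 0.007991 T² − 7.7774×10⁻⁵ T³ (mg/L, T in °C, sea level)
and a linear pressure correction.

C_s ≈ 10.7 mg/L

At sea level: C_s = 14.652 − 0.41022×5.50 + 0.007991×5.50² − 7.7774×10⁻⁵×5.50³ = 12.62 mg/L.
Pressure correction: C_s' = 12.62 × 0.845 = 10.67 mg/L.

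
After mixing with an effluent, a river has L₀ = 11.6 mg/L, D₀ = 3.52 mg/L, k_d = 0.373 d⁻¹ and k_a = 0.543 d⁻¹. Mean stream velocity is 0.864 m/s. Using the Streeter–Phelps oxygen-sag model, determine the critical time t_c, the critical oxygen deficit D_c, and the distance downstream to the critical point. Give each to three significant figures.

t_c ≈ 1.33 d; D_c ≈ 4.85 mg/L; x_c ≈ 99.5 km

t_c = [1/(k_a−k_d)] ln[(k_a/k_d)(1 − D₀(k_a−k_d)/(k_d L₀))]
= [1/(0.543−0.373)] ln[(0.543/0.373)(1 − 3.52×0.1700/(0.373×11.6))]
= (1/0.1700) ln[1.456 × 0.8617] = 5.882 × ln(1.254) = 5.882 × 0.2267 = 1.333 d.
D_c = (k_d/k_a) L₀ e^(−k_d t_c) = (0.373/0.543) × 11.6 × e^(−0.373×1.333) = 0.6869 × 11.6 × 0.6081 = 4.846 mg/L.
x_c = v t_c = 0.864 m/s × 1.333 d × 86400 s/d = 99540 m ≈ 99.5 km.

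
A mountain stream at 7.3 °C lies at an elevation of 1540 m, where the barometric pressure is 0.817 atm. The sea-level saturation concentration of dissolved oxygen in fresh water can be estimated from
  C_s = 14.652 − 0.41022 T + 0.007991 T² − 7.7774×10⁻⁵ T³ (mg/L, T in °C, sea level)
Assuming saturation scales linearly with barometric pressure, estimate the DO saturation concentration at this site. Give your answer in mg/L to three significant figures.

At sea level: C_s = 14.652 − 0.41022×7.3 + 0.007991×7.3² − 7.7774×10⁻⁵×7.3³ = 12.05 mg/L.
Pressure correction: C_s' = 12.05 × 0.817 = 9.847 mg/L.

C_s ≈ 9.85 mg/L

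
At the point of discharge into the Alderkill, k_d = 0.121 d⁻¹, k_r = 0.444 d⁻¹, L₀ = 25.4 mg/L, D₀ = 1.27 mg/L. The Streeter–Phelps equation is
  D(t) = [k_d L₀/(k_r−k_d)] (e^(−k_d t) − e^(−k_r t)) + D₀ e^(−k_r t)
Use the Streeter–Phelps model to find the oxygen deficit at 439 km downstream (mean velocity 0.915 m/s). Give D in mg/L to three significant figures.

D ≈ 4.16 mg/L

Travel time t = x/v = 439 km / (0.915 m/s) = 439000 m / 0.915 m/s = 479800 s = 5.553 d.
k_d L₀/(k_r−k_d) = 0.121×25.4/(0.444−0.121) = 3.073/0.3230 = 9.515 mg/L.
e^(−k_d t) = e^(−0.121×5.553) = 0.5107; e^(−k_r t) = e^(−0.444×5.553) = 0.08496.
D = 9.515 × (0.5107 − 0.08496) + 1.27 × 0.08496 = 4.051 + 0.1079 = 4.159 mg/L.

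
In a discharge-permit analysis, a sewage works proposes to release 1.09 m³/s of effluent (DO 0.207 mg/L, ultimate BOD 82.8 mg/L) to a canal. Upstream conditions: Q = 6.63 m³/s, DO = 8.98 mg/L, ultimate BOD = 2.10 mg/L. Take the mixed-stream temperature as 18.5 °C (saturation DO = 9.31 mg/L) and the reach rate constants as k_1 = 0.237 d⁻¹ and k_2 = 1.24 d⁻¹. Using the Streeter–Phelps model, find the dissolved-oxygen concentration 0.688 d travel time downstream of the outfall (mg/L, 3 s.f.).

Mixed DO = (6.63×8.98 + 1.09×0.207)/(6.63+1.09) = 59.76/7.720 = 7.741 mg/L.
Mixed L₀ = (6.63×2.10 + 1.09×82.8)/(7.720) = 104.2/7.720 = 13.49 mg/L.
Initial deficit D₀ = C_s − DO₀ = 9.31 − 7.741 = 1.569 mg/L.
D(0.688) = [0.237×13.49/(1.24−0.237)](e^(−0.237×0.688) − e^(−1.24×0.688)) + 1.569 e^(−1.24×0.688)
= 3.189 × (0.8495 − 0.4261) + 1.569 × 0.4261 = 2.019 mg/L.
DO = 9.31 − 2.019 = 7.291 mg/L.

DO ≈ 7.29 mg/L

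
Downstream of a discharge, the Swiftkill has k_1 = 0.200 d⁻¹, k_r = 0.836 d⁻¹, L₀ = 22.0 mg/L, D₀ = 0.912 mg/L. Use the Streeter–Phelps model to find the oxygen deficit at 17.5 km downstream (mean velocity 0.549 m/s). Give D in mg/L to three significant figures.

Travel time t = x/v = 17.5 km / (0.549 m/s) = 17500 m / 0.549 m/s = 31880 s = 0.3689 d.
k_1 L₀/(k_r−k_1) = 0.200×22.0/(0.836−0.200) = 4.400/0.6360 = 6.918 mg/L.
e^(−k_1 t) = e^(−0.200×0.3689) = 0.9289; e^(−k_r t) = e^(−0.836×0.3689) = 0.7346.
D = 6.918 × (0.9289 − 0.7346) + 0.912 × 0.7346 = 1.344 + 0.6700 = 2.014 mg/L.

D ≈ 2.01 mg/L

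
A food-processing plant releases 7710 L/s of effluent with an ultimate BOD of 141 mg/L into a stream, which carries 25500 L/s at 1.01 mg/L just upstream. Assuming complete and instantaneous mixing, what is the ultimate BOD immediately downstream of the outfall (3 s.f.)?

Flow-weighted mixing: C = (Q_r C_r + Q_w C_w)/(Q_r + Q_w)
= (25500×1.01 + 7710×141)/(25500 + 7710) = 1.113×10^6/33210 = 33.51 mg/L.

33.5 mg/L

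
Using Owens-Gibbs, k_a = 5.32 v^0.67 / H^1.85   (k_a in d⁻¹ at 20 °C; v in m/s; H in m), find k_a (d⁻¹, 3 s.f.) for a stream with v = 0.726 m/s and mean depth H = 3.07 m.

k_a = 5.32 × 0.726^0.67 / 3.07^1.85 = 5.32 × 0.8069 / 7.965 = 0.5389 d⁻¹.

k_a ≈ 0.539 d⁻¹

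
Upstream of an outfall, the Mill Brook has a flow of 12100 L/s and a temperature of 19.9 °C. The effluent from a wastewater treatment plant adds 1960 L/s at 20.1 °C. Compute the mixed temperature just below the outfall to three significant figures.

Flow-weighted mixing: C = (Q_r C_r + Q_w C_w)/(Q_r + Q_w)
= (12100×19.9 + 1960×20.1)/(12100 + 1960) = 280200/14060 = 19.93 °C.

19.9 °C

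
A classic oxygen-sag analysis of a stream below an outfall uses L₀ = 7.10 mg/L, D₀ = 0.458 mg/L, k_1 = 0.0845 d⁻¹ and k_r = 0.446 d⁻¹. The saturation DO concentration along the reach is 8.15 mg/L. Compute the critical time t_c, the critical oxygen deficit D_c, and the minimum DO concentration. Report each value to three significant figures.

t_c ≈ 3.71 d; D_c ≈ 0.983 mg/L; min DO ≈ 7.17 mg/L

At the critical point dD/dt = 0, so k_1 L₀ e^(−k_1 t) = k_r D. Substituting D(t) from the Streeter–Phelps equation and solving for t gives
t_c = ln[(k_r/k_1)(1 − D₀(k_r−k_1)/(k_1 L₀))] / (k_r−k_1).
Here k_r−k_1 = 0.3615 d⁻¹ and 1 − D₀(k_r−k_1)/(k_1 L₀) = 1 − 0.458×0.3615/(0.0845×7.10) = 0.7240, so
t_c = ln(5.278 × 0.7240) / 0.3615 = 1.341 / 0.3615 = 3.709 d.
L(t_c) = L₀ e^(−k_1 t_c) = 7.10 × 0.7310 = 5.190 mg/L, and at the critical point k_r D_c = k_1 L, so D_c = (0.0845/0.446) × 5.190 = 0.9833 mg/L.
Minimum DO = C_s − D_c = 8.15 − 0.9833 = 7.167 mg/L.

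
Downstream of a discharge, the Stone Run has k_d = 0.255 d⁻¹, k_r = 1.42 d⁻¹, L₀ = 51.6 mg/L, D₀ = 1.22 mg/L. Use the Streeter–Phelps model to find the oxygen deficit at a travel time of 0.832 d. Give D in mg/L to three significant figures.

k_d L₀/(k_r−k_d) = 0.255×51.6/(1.42−0.255) = 13.16/1.165 = 11.29 mg/L.
e^(−k_d t) = e^(−0.255×0.8320) = 0.8088; e^(−k_r t) = e^(−1.42×0.8320) = 0.3068.
D = 11.29 × (0.8088 − 0.3068) + 1.22 × 0.3068 = 5.670 + 0.3743 = 6.044 mg/L.

D ≈ 6.04 mg/L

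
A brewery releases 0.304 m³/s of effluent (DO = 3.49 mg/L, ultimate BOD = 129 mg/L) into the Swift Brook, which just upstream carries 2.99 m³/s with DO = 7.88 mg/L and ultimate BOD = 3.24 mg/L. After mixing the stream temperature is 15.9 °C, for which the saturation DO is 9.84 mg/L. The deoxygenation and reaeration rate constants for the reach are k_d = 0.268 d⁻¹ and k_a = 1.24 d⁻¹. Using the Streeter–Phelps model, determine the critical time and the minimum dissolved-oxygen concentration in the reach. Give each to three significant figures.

t_c ≈ 0.689 d; minimum DO ≈ 7.17 mg/L

Mixed DO = (2.99×7.88 + 0.304×3.49)/(2.99+0.304) = 24.62/3.294 = 7.475 mg/L.
Mixed L₀ = (2.99×3.24 + 0.304×129)/(3.294) = 48.90/3.294 = 14.85 mg/L.
Initial deficit D₀ = C_s − DO₀ = 9.84 − 7.475 = 2.365 mg/L.
t_c = (1/0.9720) ln[(1.24/0.268)(1 − 2.365×0.9720/(0.268×14.85))] = 1.029 × ln(1.953) = 0.6889 d.
D_c = (0.268/1.24) × 14.85 × e^(−0.268×0.6889) = 0.2161 × 14.85 × 0.8314 = 2.668 mg/L.
Minimum DO = 9.84 − 2.668 = 7.172 mg/L.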